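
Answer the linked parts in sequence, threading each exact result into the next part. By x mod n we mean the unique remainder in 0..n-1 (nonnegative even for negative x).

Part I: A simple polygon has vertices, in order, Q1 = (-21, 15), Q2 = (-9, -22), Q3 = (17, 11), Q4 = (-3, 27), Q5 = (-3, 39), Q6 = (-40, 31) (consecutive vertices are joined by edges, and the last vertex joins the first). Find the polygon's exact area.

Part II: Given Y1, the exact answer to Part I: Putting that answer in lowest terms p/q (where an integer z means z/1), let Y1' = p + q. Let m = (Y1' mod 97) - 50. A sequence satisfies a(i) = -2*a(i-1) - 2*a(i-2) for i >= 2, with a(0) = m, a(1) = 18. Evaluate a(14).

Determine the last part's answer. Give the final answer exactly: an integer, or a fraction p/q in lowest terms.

4352

Part I: cross terms: (-21*-22 - -9*15)=597, (-9*11 - 17*-22)=275, (17*27 - -3*11)=492, (-3*39 - -3*27)=-36, (-3*31 - -40*39)=1467, (-40*15 - -21*31)=51; twice the area = |2846| = 2846; area = 1423; answer 1423
Part II: Y1 = 1423; threaded value p + q = 1424; m = 16; a(2) = -2*(18) - 2*(16) = -68; iterating: a(2)=-68, a(3)=100, a(4)=-64, a(5)=-72, a(6)=272, a(7)=-400, a(8)=256, a(9)=288, a(10)=-1088, a(11)=1600, a(12)=-1024, a(13)=-1152, a(14)=4352; answer 4352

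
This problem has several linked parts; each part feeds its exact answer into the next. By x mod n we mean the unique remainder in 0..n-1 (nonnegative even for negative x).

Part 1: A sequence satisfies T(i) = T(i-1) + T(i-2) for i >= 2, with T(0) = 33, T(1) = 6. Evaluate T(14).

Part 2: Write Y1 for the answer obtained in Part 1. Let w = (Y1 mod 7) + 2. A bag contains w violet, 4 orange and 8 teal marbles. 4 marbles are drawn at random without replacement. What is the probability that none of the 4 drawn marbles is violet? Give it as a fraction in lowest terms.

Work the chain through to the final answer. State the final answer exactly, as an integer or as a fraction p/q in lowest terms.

11/68

Part 1: T(2) = 1*(6) + 1*(33) = 39; iterating: T(2)=39, T(3)=45, T(4)=84, T(5)=129, T(6)=213, T(7)=342, T(8)=555, T(9)=897, T(10)=1452, T(11)=2349, T(12)=3801, T(13)=6150, T(14)=9951; answer 9951
Part 2: Y1 = 9951; w = 6; total draws C(18,4) = 3060; favorable C(12,4) = 495; P = 11/68; answer 11/68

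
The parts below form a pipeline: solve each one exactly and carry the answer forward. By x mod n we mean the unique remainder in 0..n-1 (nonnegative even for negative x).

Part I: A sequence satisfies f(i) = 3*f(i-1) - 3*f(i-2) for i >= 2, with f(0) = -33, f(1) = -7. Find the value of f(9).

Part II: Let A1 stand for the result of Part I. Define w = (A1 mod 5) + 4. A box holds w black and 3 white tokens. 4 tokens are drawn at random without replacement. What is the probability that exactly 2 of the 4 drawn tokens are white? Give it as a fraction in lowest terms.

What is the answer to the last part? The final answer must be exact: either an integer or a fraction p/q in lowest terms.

Part I: f(2) = 3*(-7) - 3*(-33) = 78; iterating: f(2)=78, f(3)=255, f(4)=531, f(5)=828, f(6)=891, f(7)=189, f(8)=-2106, f(9)=-6885; answer -6885
Part II: A1 = -6885; w = 4; total draws C(7,4) = 35; favorable C(3,2)*C(4,2) = 18; P = 18/35; answer 18/35

18/35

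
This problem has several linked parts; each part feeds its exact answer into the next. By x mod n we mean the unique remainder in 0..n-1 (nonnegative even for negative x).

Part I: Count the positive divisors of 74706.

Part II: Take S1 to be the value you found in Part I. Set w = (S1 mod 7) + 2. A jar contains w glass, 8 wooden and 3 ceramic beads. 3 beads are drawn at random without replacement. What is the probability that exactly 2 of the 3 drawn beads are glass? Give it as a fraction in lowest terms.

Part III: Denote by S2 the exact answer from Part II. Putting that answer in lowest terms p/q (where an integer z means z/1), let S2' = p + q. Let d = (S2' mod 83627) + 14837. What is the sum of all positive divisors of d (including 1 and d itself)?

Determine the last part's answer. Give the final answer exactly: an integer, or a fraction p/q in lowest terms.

Part I: 74706 = 2 * 3 * 12451; number of divisors = (1+1) * (1+1) * (1+1) = 8; answer 8
Part II: S1 = 8; w = 3; total draws C(14,3) = 364; favorable C(3,2)*C(11,1) = 33; P = 33/364; answer 33/364
Part III: S2 = 33/364; threaded value p + q = 397; d = 15234; 15234 = 2 * 3 * 2539; sigma = (1 + 2) * (1 + 3) * (1 + 2539) = 3 * 4 * 2540 = 30480; answer 30480

30480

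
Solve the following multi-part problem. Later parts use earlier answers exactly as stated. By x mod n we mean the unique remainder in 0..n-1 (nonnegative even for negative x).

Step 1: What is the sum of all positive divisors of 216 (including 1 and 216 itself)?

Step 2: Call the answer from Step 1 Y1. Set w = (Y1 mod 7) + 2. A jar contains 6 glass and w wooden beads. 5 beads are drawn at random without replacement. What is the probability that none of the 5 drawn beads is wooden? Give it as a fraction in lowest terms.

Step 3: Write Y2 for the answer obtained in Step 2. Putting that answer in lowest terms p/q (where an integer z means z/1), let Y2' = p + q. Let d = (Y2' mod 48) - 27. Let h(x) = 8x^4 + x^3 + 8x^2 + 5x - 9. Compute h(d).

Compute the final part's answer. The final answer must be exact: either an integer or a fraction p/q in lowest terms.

Step 1: 216 = 2^3 * 3^3; sigma = (1 + 2 + 4 + 8) * (1 + 3 + 9 + 27) = 15 * 40 = 600; answer 600
Step 2: Y1 = 600; w = 7; total draws C(13,5) = 1287; favorable C(6,5) = 6; P = 2/429; answer 2/429
Step 3: Y2 = 2/429; threaded value p + q = 431; d = 20; 8*(20)^4 + 1*(20)^3 + 8*(20)^2 + 5*(20)^1 - 9 = (1280000) + (8000) + (3200) + (100) + (-9) = 1291291; answer 1291291

1291291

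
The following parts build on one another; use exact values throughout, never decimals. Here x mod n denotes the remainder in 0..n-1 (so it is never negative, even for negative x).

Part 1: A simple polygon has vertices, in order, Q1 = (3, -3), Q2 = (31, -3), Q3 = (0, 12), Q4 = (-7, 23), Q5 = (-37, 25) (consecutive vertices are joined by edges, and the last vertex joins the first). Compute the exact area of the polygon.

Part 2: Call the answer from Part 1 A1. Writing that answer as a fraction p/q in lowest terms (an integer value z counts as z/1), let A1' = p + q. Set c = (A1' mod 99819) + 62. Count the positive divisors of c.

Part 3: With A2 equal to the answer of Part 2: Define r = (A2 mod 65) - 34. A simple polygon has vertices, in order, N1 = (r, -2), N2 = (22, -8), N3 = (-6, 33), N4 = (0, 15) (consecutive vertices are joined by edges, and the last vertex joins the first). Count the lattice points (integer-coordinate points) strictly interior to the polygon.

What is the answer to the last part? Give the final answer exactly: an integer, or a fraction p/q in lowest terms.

Part 1: cross terms: (3*-3 - 31*-3)=84, (31*12 - 0*-3)=372, (0*23 - -7*12)=84, (-7*25 - -37*23)=676, (-37*-3 - 3*25)=36; twice the area = |1252| = 1252; area = 626; answer 626
Part 2: A1 = 626; threaded value p + q = 627; c = 689; 689 = 13 * 53; number of divisors = (1+1) * (1+1) = 4; answer 4
Part 3: A2 = 4; r = -30; cross terms: (-30*-8 - 22*-2)=284, (22*33 - -6*-8)=678, (-6*15 - 0*33)=-90, (0*-2 - -30*15)=450; twice the area = |1322| = 1322; area = 661; boundary points = 2 + 1 + 6 + 1 = 10; strictly interior points = area - boundary/2 + 1 = 657; answer 657

657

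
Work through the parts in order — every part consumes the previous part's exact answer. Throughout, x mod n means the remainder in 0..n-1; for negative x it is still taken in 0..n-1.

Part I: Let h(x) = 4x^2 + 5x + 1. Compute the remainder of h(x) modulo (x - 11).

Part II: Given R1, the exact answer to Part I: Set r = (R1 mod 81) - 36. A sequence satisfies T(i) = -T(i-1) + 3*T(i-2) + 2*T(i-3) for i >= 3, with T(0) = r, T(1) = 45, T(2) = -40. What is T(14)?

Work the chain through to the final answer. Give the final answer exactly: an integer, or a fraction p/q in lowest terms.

-327084

Part I: remainder = value at the root: 4*(11)^2 + 5*(11)^1 + 1 = (484) + (55) + (1) = 540; answer 540
Part II: R1 = 540; r = 18; T(3) = -1*(-40) + 3*(45) + 2*(18) = 211; iterating: T(3)=211, T(4)=-241, T(5)=794, T(6)=-1095, T(7)=2995, T(8)=-4692, T(9)=11487, T(10)=-19573, T(11)=44650, T(12)=-80395, T(13)=175199, T(14)=-327084; answer -327084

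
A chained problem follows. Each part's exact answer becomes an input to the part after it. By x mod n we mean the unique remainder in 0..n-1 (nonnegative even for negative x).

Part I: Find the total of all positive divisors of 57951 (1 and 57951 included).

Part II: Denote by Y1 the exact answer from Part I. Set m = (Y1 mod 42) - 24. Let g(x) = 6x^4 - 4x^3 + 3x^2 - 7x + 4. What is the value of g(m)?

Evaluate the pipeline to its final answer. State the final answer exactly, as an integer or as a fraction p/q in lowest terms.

Part I: 57951 = 3^2 * 47 * 137; sigma = (1 + 3 + 9) * (1 + 47) * (1 + 137) = 13 * 48 * 138 = 86112; answer 86112
Part II: Y1 = 86112; m = -12; 6*(-12)^4 - 4*(-12)^3 + 3*(-12)^2 - 7*(-12)^1 + 4 = (124416) + (6912) + (432) + (84) + (4) = 131848; answer 131848

131848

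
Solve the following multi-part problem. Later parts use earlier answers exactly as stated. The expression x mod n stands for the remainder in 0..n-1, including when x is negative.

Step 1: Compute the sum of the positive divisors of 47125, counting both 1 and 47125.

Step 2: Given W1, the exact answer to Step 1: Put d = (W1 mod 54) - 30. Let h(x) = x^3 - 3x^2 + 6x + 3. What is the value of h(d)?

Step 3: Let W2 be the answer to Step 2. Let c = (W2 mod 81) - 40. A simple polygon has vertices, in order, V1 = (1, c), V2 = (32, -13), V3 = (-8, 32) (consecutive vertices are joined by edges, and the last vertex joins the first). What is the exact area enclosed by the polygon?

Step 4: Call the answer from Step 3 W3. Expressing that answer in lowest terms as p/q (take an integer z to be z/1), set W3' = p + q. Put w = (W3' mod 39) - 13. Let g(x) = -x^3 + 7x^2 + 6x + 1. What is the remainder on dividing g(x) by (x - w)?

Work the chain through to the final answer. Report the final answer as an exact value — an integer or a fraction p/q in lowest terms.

43

Step 1: 47125 = 5^3 * 13 * 29; sigma = (1 + 5 + 25 + 125) * (1 + 13) * (1 + 29) = 156 * 14 * 30 = 65520; answer 65520
Step 2: W1 = 65520; d = -12; 1*(-12)^3 - 3*(-12)^2 + 6*(-12)^1 + 3 = (-1728) + (-432) + (-72) + (3) = -2229; answer -2229
Step 3: W2 = -2229; c = -1; cross terms: (1*-13 - 32*-1)=19, (32*32 - -8*-13)=920, (-8*-1 - 1*32)=-24; twice the area = |915| = 915; area = 915/2; answer 915/2
Step 4: W3 = 915/2; threaded value p + q = 917; w = 7; remainder = value at the root: -1*(7)^3 + 7*(7)^2 + 6*(7)^1 + 1 = (-343) + (343) + (42) + (1) = 43; answer 43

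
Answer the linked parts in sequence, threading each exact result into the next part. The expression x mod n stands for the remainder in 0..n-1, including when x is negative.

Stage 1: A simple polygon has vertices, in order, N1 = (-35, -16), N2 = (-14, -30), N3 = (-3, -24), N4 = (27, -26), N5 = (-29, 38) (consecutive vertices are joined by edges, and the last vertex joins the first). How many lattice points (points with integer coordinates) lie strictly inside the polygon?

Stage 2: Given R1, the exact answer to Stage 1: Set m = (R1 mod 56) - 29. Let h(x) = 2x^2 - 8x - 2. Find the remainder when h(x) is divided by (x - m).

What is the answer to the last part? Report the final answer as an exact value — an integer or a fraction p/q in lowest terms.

Stage 1: cross terms: (-35*-30 - -14*-16)=826, (-14*-24 - -3*-30)=246, (-3*-26 - 27*-24)=726, (27*38 - -29*-26)=272, (-29*-16 - -35*38)=1794; twice the area = |3864| = 3864; area = 1932; boundary points = 7 + 1 + 2 + 8 + 6 = 24; strictly interior points = area - boundary/2 + 1 = 1921; answer 1921
Stage 2: R1 = 1921; m = -12; remainder = value at the root: 2*(-12)^2 - 8*(-12)^1 - 2 = (288) + (96) + (-2) = 382; answer 382

382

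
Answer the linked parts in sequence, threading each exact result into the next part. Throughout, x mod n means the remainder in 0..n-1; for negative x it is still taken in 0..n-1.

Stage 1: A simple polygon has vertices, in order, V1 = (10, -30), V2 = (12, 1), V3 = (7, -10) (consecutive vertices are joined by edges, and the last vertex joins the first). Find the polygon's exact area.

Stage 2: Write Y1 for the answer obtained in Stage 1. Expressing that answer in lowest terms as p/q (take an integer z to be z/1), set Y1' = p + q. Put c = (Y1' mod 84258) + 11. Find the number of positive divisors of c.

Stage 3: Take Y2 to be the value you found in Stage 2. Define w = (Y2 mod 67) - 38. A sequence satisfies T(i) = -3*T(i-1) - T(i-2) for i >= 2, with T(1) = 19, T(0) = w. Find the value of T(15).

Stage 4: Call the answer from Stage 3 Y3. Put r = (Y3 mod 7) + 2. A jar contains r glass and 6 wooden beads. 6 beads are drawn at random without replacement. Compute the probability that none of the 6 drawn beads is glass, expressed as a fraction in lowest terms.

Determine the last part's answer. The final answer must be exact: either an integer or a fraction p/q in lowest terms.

1/3003

Stage 1: cross terms: (10*1 - 12*-30)=370, (12*-10 - 7*1)=-127, (7*-30 - 10*-10)=-110; twice the area = |133| = 133; area = 133/2; answer 133/2
Stage 2: Y1 = 133/2; threaded value p + q = 135; c = 146; 146 = 2 * 73; number of divisors = (1+1) * (1+1) = 4; answer 4
Stage 3: Y2 = 4; w = -34; T(2) = -3*(19) - 1*(-34) = -23; iterating: T(2)=-23, T(3)=50, T(4)=-127, T(5)=331, T(6)=-866, T(7)=2267, T(8)=-5935, T(9)=15538, T(10)=-40679, T(11)=106499, T(12)=-278818, T(13)=729955, T(14)=-1911047, T(15)=5003186; answer 5003186
Stage 4: Y3 = 5003186; r = 8; total draws C(14,6) = 3003; favorable C(6,6) = 1; P = 1/3003; answer 1/3003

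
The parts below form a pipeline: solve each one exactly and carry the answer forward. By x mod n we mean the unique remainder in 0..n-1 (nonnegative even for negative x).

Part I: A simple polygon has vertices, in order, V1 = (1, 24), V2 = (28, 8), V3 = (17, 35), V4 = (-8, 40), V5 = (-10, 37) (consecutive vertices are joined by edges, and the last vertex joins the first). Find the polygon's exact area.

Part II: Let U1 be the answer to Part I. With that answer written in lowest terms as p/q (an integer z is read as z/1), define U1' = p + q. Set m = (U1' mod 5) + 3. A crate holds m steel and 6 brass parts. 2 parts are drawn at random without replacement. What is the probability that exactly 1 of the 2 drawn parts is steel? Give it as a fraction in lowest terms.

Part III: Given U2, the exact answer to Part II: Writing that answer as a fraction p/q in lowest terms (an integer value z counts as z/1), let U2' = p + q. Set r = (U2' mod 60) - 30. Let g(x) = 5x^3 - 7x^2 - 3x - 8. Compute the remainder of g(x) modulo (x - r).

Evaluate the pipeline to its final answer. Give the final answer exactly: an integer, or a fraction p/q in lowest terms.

-5678

Part I: cross terms: (1*8 - 28*24)=-664, (28*35 - 17*8)=844, (17*40 - -8*35)=960, (-8*37 - -10*40)=104, (-10*24 - 1*37)=-277; twice the area = |967| = 967; area = 967/2; answer 967/2
Part II: U1 = 967/2; threaded value p + q = 969; m = 7; total draws C(13,2) = 78; favorable C(7,1)*C(6,1) = 42; P = 7/13; answer 7/13
Part III: U2 = 7/13; threaded value p + q = 20; r = -10; remainder = value at the root: 5*(-10)^3 - 7*(-10)^2 - 3*(-10)^1 - 8 = (-5000) + (-700) + (30) + (-8) = -5678; answer -5678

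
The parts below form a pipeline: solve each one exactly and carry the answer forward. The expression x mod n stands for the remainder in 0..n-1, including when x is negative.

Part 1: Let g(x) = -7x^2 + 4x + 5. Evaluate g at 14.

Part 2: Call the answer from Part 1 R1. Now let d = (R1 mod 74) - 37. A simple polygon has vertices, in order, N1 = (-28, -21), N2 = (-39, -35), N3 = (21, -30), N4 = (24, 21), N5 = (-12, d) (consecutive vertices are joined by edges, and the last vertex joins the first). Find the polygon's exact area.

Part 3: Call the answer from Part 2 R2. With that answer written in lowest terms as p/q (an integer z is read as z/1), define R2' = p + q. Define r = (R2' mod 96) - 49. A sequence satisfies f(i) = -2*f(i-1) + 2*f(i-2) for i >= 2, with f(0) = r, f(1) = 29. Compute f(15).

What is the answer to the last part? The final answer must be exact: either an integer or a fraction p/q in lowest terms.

Part 1: -7*(14)^2 + 4*(14)^1 + 5 = (-1372) + (56) + (5) = -1311; answer -1311
Part 2: R1 = -1311; d = -16; cross terms: (-28*-35 - -39*-21)=161, (-39*-30 - 21*-35)=1905, (21*21 - 24*-30)=1161, (24*-16 - -12*21)=-132, (-12*-21 - -28*-16)=-196; twice the area = |2899| = 2899; area = 2899/2; answer 2899/2
Part 3: R2 = 2899/2; threaded value p + q = 2901; r = -28; f(2) = -2*(29) + 2*(-28) = -114; iterating: f(2)=-114, f(3)=286, f(4)=-800, f(5)=2172, f(6)=-5944, f(7)=16232, f(8)=-44352, f(9)=121168, f(10)=-331040, f(11)=904416, f(12)=-2470912, f(13)=6750656, f(14)=-18443136, f(15)=50387584; answer 50387584

50387584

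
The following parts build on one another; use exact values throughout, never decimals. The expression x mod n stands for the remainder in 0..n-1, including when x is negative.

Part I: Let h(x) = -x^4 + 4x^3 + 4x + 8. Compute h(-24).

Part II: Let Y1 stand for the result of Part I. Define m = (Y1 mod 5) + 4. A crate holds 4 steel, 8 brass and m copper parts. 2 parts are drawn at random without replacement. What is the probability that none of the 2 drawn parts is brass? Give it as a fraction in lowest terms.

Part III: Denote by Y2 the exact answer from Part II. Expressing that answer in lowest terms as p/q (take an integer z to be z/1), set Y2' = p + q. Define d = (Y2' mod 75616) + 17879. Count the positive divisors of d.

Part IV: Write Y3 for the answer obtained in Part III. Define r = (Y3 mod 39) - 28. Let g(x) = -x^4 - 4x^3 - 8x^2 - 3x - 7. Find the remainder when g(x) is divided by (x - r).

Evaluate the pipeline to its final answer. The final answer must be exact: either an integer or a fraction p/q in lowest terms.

-51159

Part I: -1*(-24)^4 + 4*(-24)^3 + 4*(-24)^1 + 8 = (-331776) + (-55296) + (-96) + (8) = -387160; answer -387160
Part II: Y1 = -387160; m = 4; total draws C(16,2) = 120; favorable C(8,2) = 28; P = 7/30; answer 7/30
Part III: Y2 = 7/30; threaded value p + q = 37; d = 17916; 17916 = 2^2 * 3 * 1493; number of divisors = (2+1) * (1+1) * (1+1) = 12; answer 12
Part IV: Y3 = 12; r = -16; remainder = value at the root: -1*(-16)^4 - 4*(-16)^3 - 8*(-16)^2 - 3*(-16)^1 - 7 = (-65536) + (16384) + (-2048) + (48) + (-7) = -51159; answer -51159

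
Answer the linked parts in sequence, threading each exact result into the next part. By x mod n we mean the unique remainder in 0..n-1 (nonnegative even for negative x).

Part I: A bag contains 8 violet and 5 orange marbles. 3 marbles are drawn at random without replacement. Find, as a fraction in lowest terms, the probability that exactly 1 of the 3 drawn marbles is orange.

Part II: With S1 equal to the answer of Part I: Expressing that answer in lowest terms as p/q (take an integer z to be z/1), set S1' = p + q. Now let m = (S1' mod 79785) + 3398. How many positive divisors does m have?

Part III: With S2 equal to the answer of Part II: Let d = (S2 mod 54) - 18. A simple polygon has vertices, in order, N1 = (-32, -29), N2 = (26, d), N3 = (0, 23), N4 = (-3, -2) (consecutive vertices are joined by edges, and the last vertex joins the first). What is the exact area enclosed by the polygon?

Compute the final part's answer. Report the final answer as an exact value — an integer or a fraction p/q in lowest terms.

Part I: total draws C(13,3) = 286; favorable C(5,1)*C(8,2) = 140; P = 70/143; answer 70/143
Part II: S1 = 70/143; threaded value p + q = 213; m = 3611; 3611 = 23 * 157; number of divisors = (1+1) * (1+1) = 4; answer 4
Part III: S2 = 4; d = -14; cross terms: (-32*-14 - 26*-29)=1202, (26*23 - 0*-14)=598, (0*-2 - -3*23)=69, (-3*-29 - -32*-2)=23; twice the area = |1892| = 1892; area = 946; answer 946

946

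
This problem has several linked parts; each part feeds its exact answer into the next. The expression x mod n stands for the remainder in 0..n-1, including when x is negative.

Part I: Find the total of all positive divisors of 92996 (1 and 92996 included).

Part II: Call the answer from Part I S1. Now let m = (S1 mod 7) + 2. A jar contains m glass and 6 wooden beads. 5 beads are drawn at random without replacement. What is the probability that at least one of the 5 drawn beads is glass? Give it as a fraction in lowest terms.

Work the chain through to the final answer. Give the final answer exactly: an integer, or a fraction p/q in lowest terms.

Part I: 92996 = 2^2 * 67 * 347; sigma = (1 + 2 + 4) * (1 + 67) * (1 + 347) = 7 * 68 * 348 = 165648; answer 165648
Part II: S1 = 165648; m = 2; total draws C(8,5) = 56; complement C(6,5) = 6; favorable 56 - 6 = 50; P = 25/28; answer 25/28

25/28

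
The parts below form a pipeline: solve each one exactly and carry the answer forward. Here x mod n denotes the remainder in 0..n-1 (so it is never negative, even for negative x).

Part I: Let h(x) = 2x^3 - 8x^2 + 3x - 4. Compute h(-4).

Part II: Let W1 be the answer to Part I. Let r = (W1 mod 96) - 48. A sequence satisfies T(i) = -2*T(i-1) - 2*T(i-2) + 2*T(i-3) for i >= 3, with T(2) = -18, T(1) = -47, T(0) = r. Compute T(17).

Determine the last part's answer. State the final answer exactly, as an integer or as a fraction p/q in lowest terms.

-230848

Part I: 2*(-4)^3 - 8*(-4)^2 + 3*(-4)^1 - 4 = (-128) + (-128) + (-12) + (-4) = -272; answer -272
Part II: W1 = -272; r = -32; T(3) = -2*(-18) - 2*(-47) + 2*(-32) = 66; iterating: T(3)=66, T(4)=-190, T(5)=212, T(6)=88, T(7)=-980, T(8)=2208, T(9)=-2280, T(10)=-1816, T(11)=12608, T(12)=-26144, T(13)=23440, T(14)=30624, T(15)=-160416, T(16)=306464, T(17)=-230848; answer -230848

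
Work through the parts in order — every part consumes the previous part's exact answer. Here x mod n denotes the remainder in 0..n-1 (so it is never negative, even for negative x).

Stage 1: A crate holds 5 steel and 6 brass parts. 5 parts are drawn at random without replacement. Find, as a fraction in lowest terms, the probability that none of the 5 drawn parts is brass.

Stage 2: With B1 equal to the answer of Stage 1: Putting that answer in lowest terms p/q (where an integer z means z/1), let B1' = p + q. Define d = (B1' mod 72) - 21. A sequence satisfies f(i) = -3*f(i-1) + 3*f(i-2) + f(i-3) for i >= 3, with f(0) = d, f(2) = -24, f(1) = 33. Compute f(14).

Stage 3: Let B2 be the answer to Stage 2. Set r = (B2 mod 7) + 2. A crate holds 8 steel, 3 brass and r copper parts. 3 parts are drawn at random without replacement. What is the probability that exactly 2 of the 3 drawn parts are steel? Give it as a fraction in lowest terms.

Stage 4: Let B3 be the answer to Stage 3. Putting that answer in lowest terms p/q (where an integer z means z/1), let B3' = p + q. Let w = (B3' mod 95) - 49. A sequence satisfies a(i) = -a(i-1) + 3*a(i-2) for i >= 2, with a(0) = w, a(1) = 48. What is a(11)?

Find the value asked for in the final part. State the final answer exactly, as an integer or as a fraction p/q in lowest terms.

153123

Stage 1: total draws C(11,5) = 462; favorable C(5,5) = 1; P = 1/462; answer 1/462
Stage 2: B1 = 1/462; threaded value p + q = 463; d = 10; f(3) = -3*(-24) + 3*(33) + 1*(10) = 181; iterating: f(3)=181, f(4)=-582, f(5)=2265, f(6)=-8360, f(7)=31293, f(8)=-116694, f(9)=435601, f(10)=-1625592, f(11)=6066885, f(12)=-22641830, f(13)=84500553, f(14)=-315360264; answer -315360264
Stage 3: B2 = -315360264; r = 7; total draws C(18,3) = 816; favorable C(8,2)*C(10,1) = 280; P = 35/102; answer 35/102
Stage 4: B3 = 35/102; threaded value p + q = 137; w = -7; a(2) = -1*(48) + 3*(-7) = -69; iterating: a(2)=-69, a(3)=213, a(4)=-420, a(5)=1059, a(6)=-2319, a(7)=5496, a(8)=-12453, a(9)=28941, a(10)=-66300, a(11)=153123; answer 153123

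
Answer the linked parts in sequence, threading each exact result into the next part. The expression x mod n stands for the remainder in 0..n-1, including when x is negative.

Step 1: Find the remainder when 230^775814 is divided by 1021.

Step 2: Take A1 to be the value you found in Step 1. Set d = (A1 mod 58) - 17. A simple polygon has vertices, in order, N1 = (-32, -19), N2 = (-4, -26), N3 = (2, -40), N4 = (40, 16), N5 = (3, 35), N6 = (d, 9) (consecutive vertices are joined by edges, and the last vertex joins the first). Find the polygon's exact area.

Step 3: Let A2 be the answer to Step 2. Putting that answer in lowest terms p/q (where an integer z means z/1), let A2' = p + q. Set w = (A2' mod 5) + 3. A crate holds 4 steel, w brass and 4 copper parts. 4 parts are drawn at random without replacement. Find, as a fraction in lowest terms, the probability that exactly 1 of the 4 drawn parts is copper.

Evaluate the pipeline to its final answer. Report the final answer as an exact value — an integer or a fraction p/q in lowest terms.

Step 1: squarings mod 1021: 230^1=230, 230^2=829, 230^4=108, 230^8=433, 230^16=646, 230^32=748, 230^64=1017, 230^128=16, 230^256=256, 230^512=192, 230^1024=108, 230^2048=433, 230^4096=646, 230^8192=748, 230^16384=1017, 230^32768=16, 230^65536=256, 230^131072=192, 230^262144=108, 230^524288=433; 230^775814 = 230^2 * 230^4 * 230^128 * 230^512 * 230^1024 * 230^4096 * 230^16384 * 230^32768 * 230^65536 * 230^131072 * 230^524288 = 908 (mod 1021); answer 908
Step 2: A1 = 908; d = 21; cross terms: (-32*-26 - -4*-19)=756, (-4*-40 - 2*-26)=212, (2*16 - 40*-40)=1632, (40*35 - 3*16)=1352, (3*9 - 21*35)=-708, (21*-19 - -32*9)=-111; twice the area = |3133| = 3133; area = 3133/2; answer 3133/2
Step 3: A2 = 3133/2; threaded value p + q = 3135; w = 3; total draws C(11,4) = 330; favorable C(4,1)*C(7,3) = 140; P = 14/33; answer 14/33

14/33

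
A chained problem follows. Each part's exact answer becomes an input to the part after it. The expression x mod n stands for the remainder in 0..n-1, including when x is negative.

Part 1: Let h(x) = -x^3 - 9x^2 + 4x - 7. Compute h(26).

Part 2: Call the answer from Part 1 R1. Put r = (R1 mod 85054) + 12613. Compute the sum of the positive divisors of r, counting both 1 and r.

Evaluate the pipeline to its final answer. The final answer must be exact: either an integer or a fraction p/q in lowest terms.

142200

Part 1: -1*(26)^3 - 9*(26)^2 + 4*(26)^1 - 7 = (-17576) + (-6084) + (104) + (-7) = -23563; answer -23563
Part 2: R1 = -23563; r = 74104; 74104 = 2^3 * 59 * 157; sigma = (1 + 2 + 4 + 8) * (1 + 59) * (1 + 157) = 15 * 60 * 158 = 142200; answer 142200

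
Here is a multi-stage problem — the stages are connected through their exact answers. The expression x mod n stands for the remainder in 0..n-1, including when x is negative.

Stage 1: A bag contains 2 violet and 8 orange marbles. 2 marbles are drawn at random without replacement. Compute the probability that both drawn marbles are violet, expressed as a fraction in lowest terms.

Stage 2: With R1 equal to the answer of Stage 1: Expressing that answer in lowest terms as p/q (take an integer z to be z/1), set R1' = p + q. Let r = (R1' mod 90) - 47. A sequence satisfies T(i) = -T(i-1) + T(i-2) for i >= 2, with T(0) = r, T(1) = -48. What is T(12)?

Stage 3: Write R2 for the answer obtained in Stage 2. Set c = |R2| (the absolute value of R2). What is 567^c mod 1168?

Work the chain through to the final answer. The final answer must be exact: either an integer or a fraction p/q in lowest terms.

167

Stage 1: total draws C(10,2) = 45; favorable C(2,2) = 1; P = 1/45; answer 1/45
Stage 2: R1 = 1/45; threaded value p + q = 46; r = -1; T(2) = -1*(-48) + 1*(-1) = 47; iterating: T(2)=47, T(3)=-95, T(4)=142, T(5)=-237, T(6)=379, T(7)=-616, T(8)=995, T(9)=-1611, T(10)=2606, T(11)=-4217, T(12)=6823; answer 6823
Stage 3: R2 = 6823; c = 6823; squarings mod 1168: 567^1=567, 567^2=289, 567^4=593, 567^8=81, 567^16=721, 567^32=81, 567^64=721, 567^128=81, 567^256=721, 567^512=81, 567^1024=721, 567^2048=81, 567^4096=721; 567^6823 = 567^1 * 567^2 * 567^4 * 567^32 * 567^128 * 567^512 * 567^2048 * 567^4096 = 167 (mod 1168); answer 167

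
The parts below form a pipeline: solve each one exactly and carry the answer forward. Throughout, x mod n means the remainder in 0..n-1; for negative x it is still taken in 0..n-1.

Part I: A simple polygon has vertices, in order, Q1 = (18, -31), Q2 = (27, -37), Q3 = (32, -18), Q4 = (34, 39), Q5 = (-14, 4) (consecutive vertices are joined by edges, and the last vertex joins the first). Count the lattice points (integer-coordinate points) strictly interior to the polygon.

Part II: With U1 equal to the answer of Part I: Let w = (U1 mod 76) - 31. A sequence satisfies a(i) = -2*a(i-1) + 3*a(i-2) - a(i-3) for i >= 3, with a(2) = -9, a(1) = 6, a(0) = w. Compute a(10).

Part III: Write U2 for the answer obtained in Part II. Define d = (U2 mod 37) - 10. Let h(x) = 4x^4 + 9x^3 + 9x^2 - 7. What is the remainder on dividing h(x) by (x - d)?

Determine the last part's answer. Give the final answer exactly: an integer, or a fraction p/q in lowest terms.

Part I: cross terms: (18*-37 - 27*-31)=171, (27*-18 - 32*-37)=698, (32*39 - 34*-18)=1860, (34*4 - -14*39)=682, (-14*-31 - 18*4)=362; twice the area = |3773| = 3773; area = 3773/2; boundary points = 3 + 1 + 1 + 1 + 1 = 7; strictly interior points = area - boundary/2 + 1 = 1884; answer 1884
Part II: U1 = 1884; w = 29; a(3) = -2*(-9) + 3*(6) - 1*(29) = 7; iterating: a(3)=7, a(4)=-47, a(5)=124, a(6)=-396, a(7)=1211, a(8)=-3734, a(9)=11497, a(10)=-35407; answer -35407
Part III: U2 = -35407; d = -8; remainder = value at the root: 4*(-8)^4 + 9*(-8)^3 + 9*(-8)^2 - 7 = (16384) + (-4608) + (576) + (-7) = 12345; answer 12345

12345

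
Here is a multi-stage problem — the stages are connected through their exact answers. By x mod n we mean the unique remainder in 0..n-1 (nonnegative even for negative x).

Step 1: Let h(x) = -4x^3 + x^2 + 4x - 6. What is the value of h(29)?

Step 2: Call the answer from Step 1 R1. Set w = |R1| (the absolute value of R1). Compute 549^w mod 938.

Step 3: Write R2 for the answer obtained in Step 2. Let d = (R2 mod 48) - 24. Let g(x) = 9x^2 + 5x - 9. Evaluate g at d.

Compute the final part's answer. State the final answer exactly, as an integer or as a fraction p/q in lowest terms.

1025

Step 1: -4*(29)^3 + 1*(29)^2 + 4*(29)^1 - 6 = (-97556) + (841) + (116) + (-6) = -96605; answer -96605
Step 2: R1 = -96605; w = 96605; squarings mod 938: 549^1=549, 549^2=303, 549^4=823, 549^8=93, 549^16=207, 549^32=639, 549^64=291, 549^128=261, 549^256=585, 549^512=793, 549^1024=389, 549^2048=303, 549^4096=823, 549^8192=93, 549^16384=207, 549^32768=639, 549^65536=291; 549^96605 = 549^1 * 549^4 * 549^8 * 549^16 * 549^64 * 549^256 * 549^2048 * 549^4096 * 549^8192 * 549^16384 * 549^65536 = 733 (mod 938); answer 733
Step 3: R2 = 733; d = -11; 9*(-11)^2 + 5*(-11)^1 - 9 = (1089) + (-55) + (-9) = 1025; answer 1025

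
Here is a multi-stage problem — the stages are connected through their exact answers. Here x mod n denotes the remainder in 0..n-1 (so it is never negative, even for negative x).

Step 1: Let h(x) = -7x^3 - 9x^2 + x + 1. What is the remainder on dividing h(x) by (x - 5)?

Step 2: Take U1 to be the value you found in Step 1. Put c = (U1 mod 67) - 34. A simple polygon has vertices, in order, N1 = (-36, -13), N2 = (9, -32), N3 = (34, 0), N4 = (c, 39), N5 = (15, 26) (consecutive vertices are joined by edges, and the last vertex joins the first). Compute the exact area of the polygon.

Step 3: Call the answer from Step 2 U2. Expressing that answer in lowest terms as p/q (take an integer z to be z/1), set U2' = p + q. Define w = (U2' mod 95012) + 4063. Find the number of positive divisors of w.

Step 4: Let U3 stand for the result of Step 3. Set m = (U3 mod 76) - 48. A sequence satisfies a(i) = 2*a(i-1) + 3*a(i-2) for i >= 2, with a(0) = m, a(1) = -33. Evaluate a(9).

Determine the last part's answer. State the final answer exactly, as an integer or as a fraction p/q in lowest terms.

Step 1: remainder = value at the root: -7*(5)^3 - 9*(5)^2 + 1*(5)^1 + 1 = (-875) + (-225) + (5) + (1) = -1094; answer -1094
Step 2: U1 = -1094; c = 11; cross terms: (-36*-32 - 9*-13)=1269, (9*0 - 34*-32)=1088, (34*39 - 11*0)=1326, (11*26 - 15*39)=-299, (15*-13 - -36*26)=741; twice the area = |4125| = 4125; area = 4125/2; answer 4125/2
Step 3: U2 = 4125/2; threaded value p + q = 4127; w = 8190; 8190 = 2 * 3^2 * 5 * 7 * 13; number of divisors = (1+1) * (2+1) * (1+1) * (1+1) * (1+1) = 48; answer 48
Step 4: U3 = 48; m = 0; a(2) = 2*(-33) + 3*(0) = -66; iterating: a(2)=-66, a(3)=-231, a(4)=-660, a(5)=-2013, a(6)=-6006, a(7)=-18051, a(8)=-54120, a(9)=-162393; answer -162393

-162393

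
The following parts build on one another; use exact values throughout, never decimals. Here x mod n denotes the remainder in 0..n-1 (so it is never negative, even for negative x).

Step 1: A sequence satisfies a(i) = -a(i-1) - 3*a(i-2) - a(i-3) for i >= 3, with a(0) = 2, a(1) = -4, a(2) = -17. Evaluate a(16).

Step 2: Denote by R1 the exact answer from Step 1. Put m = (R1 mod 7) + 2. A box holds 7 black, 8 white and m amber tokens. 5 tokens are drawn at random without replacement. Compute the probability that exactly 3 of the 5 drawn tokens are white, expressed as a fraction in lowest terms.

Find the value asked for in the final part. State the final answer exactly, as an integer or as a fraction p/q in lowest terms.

Step 1: a(3) = -1*(-17) - 3*(-4) - 1*(2) = 27; iterating: a(3)=27, a(4)=28, a(5)=-92, a(6)=-19, a(7)=267, a(8)=-118, a(9)=-664, a(10)=751, a(11)=1359, a(12)=-2948, a(13)=-1880, a(14)=9365, a(15)=-777, a(16)=-25438; answer -25438
Step 2: R1 = -25438; m = 2; total draws C(17,5) = 6188; favorable C(8,3)*C(9,2) = 2016; P = 72/221; answer 72/221

72/221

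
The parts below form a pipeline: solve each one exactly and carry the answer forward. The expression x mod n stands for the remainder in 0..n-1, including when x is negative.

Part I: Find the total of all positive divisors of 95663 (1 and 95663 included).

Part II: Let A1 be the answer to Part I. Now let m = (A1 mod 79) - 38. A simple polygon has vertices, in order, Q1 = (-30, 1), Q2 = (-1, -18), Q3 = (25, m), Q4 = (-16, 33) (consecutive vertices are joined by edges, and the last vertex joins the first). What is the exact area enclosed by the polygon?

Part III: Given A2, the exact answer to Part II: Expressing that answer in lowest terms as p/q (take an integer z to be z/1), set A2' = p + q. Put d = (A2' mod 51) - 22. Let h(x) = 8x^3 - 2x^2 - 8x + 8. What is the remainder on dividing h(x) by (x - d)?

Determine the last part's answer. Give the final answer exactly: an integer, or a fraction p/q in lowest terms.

Part I: 95663 = 271 * 353; sigma = (1 + 271) * (1 + 353) = 272 * 354 = 96288; answer 96288
Part II: A1 = 96288; m = 28; cross terms: (-30*-18 - -1*1)=541, (-1*28 - 25*-18)=422, (25*33 - -16*28)=1273, (-16*1 - -30*33)=974; twice the area = |3210| = 3210; area = 1605; answer 1605
Part III: A2 = 1605; threaded value p + q = 1606; d = 3; remainder = value at the root: 8*(3)^3 - 2*(3)^2 - 8*(3)^1 + 8 = (216) + (-18) + (-24) + (8) = 182; answer 182

182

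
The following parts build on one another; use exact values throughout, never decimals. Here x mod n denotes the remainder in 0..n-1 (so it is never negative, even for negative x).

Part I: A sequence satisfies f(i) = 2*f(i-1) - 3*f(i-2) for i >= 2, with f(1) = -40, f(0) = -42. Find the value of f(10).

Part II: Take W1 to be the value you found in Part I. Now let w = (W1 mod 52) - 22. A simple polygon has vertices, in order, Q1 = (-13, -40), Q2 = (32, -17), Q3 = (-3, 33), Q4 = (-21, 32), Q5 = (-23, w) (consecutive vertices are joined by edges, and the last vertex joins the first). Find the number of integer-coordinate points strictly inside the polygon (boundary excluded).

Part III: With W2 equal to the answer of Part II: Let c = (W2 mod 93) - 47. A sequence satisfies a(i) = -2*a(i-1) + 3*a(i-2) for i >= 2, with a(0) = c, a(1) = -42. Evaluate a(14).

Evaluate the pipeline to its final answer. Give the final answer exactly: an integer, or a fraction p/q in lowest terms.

Part I: f(2) = 2*(-40) - 3*(-42) = 46; iterating: f(2)=46, f(3)=212, f(4)=286, f(5)=-64, f(6)=-986, f(7)=-1780, f(8)=-602, f(9)=4136, f(10)=10078; answer 10078
Part II: W1 = 10078; w = 20; cross terms: (-13*-17 - 32*-40)=1501, (32*33 - -3*-17)=1005, (-3*32 - -21*33)=597, (-21*20 - -23*32)=316, (-23*-40 - -13*20)=1180; twice the area = |4599| = 4599; area = 4599/2; boundary points = 1 + 5 + 1 + 2 + 10 = 19; strictly interior points = area - boundary/2 + 1 = 2291; answer 2291
Part III: W2 = 2291; c = 12; a(2) = -2*(-42) + 3*(12) = 120; iterating: a(2)=120, a(3)=-366, a(4)=1092, a(5)=-3282, a(6)=9840, a(7)=-29526, a(8)=88572, a(9)=-265722, a(10)=797160, a(11)=-2391486, a(12)=7174452, a(13)=-21523362, a(14)=64570080; answer 64570080

64570080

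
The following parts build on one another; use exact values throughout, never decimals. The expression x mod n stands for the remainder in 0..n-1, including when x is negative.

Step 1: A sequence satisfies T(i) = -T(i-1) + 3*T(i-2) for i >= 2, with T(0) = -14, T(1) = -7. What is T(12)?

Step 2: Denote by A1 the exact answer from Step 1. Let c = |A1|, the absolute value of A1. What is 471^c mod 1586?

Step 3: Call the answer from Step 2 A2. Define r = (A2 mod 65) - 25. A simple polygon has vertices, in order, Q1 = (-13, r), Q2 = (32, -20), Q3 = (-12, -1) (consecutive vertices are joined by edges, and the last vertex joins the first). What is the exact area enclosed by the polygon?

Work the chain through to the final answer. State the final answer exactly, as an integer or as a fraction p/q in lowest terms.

Step 1: T(2) = -1*(-7) + 3*(-14) = -35; iterating: T(2)=-35, T(3)=14, T(4)=-119, T(5)=161, T(6)=-518, T(7)=1001, T(8)=-2555, T(9)=5558, T(10)=-13223, T(11)=29897, T(12)=-69566; answer -69566
Step 2: A1 = -69566; c = 69566; squarings mod 1586: 471^1=471, 471^2=1387, 471^4=1537, 471^8=815, 471^16=1277, 471^32=321, 471^64=1537, 471^128=815, 471^256=1277, 471^512=321, 471^1024=1537, 471^2048=815, 471^4096=1277, 471^8192=321, 471^16384=1537, 471^32768=815, 471^65536=1277; 471^69566 = 471^2 * 471^4 * 471^8 * 471^16 * 471^32 * 471^128 * 471^256 * 471^512 * 471^1024 * 471^2048 * 471^65536 = 737 (mod 1586); answer 737
Step 3: A2 = 737; r = -3; cross terms: (-13*-20 - 32*-3)=356, (32*-1 - -12*-20)=-272, (-12*-3 - -13*-1)=23; twice the area = |107| = 107; area = 107/2; answer 107/2

107/2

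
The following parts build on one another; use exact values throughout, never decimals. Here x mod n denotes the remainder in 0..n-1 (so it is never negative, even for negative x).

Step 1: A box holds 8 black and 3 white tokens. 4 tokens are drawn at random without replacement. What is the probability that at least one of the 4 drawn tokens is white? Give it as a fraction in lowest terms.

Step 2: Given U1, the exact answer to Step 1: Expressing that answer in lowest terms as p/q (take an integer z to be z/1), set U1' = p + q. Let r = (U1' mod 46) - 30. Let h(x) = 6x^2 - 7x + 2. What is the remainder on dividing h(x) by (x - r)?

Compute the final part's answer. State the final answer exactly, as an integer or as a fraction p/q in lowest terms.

1855

Step 1: total draws C(11,4) = 330; complement C(8,4) = 70; favorable 330 - 70 = 260; P = 26/33; answer 26/33
Step 2: U1 = 26/33; threaded value p + q = 59; r = -17; remainder = value at the root: 6*(-17)^2 - 7*(-17)^1 + 2 = (1734) + (119) + (2) = 1855; answer 1855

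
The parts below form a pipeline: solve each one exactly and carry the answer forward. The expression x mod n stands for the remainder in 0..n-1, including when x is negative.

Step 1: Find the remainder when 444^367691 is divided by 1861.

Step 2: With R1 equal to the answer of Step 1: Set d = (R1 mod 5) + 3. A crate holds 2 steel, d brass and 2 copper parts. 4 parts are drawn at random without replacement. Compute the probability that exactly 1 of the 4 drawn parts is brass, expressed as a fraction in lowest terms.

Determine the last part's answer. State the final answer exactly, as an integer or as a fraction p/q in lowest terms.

12/35

Step 1: squarings mod 1861: 444^1=444, 444^2=1731, 444^4=151, 444^8=469, 444^16=363, 444^32=1499, 444^64=774, 444^128=1695, 444^256=1502, 444^512=472, 444^1024=1325, 444^2048=702, 444^4096=1500, 444^8192=51, 444^16384=740, 444^32768=466, 444^65536=1280, 444^131072=720, 444^262144=1042; 444^367691 = 444^1 * 444^2 * 444^8 * 444^64 * 444^1024 * 444^2048 * 444^4096 * 444^32768 * 444^65536 * 444^262144 = 1335 (mod 1861); answer 1335
Step 2: R1 = 1335; d = 3; total draws C(7,4) = 35; favorable C(3,1)*C(4,3) = 12; P = 12/35; answer 12/35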